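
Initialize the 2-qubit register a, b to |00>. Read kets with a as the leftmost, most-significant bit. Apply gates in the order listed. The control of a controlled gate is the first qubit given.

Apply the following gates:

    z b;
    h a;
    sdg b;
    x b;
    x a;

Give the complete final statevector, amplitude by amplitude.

The final amplitudes are 0 on |00>, sqrt(2)/2 on |01>, 0 on |10>, sqrt(2)/2 on |11>.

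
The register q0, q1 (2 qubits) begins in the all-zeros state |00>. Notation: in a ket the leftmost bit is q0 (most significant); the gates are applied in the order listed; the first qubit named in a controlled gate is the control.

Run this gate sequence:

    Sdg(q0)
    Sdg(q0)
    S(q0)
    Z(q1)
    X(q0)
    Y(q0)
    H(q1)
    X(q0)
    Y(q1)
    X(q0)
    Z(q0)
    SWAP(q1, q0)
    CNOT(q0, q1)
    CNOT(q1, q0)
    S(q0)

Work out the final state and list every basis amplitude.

After the circuit, the state carries amplitude -sqrt(2)/2 on |00>, sqrt(2)/2 on |01>, 0 on |10>, 0 on |11>.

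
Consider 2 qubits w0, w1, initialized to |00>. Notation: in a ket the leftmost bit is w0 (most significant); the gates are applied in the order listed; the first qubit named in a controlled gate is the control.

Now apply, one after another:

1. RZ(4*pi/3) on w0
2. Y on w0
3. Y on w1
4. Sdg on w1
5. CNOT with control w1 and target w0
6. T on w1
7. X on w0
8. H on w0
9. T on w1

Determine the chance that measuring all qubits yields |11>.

The probability of measuring |11> is 1/2.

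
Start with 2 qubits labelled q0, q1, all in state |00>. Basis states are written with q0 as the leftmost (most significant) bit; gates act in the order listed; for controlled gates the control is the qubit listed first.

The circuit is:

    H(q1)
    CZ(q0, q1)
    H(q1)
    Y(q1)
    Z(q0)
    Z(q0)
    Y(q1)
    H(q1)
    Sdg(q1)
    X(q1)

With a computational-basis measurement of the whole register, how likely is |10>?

Outcome |10> occurs with probability 0. Key observation: the block from step 3 through step 8 cancels to the identity and can be dropped.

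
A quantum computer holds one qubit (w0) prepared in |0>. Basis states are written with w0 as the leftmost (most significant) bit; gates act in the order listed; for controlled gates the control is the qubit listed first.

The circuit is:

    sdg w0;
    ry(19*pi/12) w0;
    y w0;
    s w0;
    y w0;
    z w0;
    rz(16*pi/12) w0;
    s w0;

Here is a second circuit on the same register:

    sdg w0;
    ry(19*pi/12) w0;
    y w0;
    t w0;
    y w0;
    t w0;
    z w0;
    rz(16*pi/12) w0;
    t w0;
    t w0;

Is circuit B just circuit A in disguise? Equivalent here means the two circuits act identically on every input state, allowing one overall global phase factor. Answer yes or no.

No, they are not equivalent — no single phase factor reconciles the two unitaries.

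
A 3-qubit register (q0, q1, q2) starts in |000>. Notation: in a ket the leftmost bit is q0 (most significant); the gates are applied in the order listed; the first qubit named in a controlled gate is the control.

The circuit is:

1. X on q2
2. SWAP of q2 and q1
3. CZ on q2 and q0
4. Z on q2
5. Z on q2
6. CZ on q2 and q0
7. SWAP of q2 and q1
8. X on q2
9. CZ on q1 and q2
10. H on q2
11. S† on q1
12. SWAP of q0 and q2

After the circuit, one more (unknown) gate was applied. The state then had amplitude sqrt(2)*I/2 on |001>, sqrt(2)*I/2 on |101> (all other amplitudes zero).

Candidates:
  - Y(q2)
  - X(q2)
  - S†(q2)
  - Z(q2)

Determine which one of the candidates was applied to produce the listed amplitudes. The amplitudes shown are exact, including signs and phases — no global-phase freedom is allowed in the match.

The applied gate was Y(q2). Key observation: gates 1-8 undo each other exactly, leaving only the rest of the circuit to track.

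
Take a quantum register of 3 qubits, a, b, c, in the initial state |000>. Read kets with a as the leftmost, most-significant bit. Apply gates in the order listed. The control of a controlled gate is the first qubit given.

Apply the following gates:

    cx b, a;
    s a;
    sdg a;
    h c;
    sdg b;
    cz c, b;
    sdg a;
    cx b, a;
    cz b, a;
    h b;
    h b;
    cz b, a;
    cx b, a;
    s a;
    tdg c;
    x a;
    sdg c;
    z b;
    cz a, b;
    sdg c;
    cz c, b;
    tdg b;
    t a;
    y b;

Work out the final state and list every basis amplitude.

After the circuit, the state carries amplitude sqrt(2)*exp(3*I*pi/4)/2 on |110>, -sqrt(2)*I/2 on |111>, and 0 on every other basis state. Key observation: the block from step 7 through step 14 cancels to the identity and can be dropped.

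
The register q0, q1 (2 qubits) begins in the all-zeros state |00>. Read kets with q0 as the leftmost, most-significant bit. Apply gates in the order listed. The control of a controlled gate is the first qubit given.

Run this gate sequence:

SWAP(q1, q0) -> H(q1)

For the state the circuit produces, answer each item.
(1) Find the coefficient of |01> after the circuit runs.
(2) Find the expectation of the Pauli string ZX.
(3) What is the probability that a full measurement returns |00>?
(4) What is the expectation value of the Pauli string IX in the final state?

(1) |01> carries amplitude sqrt(2)/2 in the final state.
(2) The expectation value of ZX is 1.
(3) Outcome |00> occurs with probability 1/2.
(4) The observable IX averages to 1.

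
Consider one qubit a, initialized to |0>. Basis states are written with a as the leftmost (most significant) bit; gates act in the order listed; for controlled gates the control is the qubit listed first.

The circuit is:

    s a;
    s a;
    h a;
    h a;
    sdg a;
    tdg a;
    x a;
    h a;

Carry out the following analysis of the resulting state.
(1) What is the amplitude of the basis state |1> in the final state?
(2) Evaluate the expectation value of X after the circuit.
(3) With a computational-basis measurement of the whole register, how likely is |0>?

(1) The final state's coefficient on |1> equals -sqrt(2)/2. Key observation: the block from step 2 through step 5 cancels to the identity and can be dropped.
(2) The observable X averages to -1.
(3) Outcome |0> occurs with probability 1/2.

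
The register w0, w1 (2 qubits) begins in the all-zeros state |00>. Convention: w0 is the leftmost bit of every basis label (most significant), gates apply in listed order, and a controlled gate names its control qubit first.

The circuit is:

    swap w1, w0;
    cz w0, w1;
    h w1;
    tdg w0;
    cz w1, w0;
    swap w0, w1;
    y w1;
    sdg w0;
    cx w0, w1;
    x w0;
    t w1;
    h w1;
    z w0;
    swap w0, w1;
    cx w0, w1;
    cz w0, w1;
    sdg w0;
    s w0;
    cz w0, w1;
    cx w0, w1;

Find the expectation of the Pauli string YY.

In the final state, YY has expectation sqrt(2)/2. Key observation: gates 15-20 undo each other exactly, leaving only the rest of the circuit to track.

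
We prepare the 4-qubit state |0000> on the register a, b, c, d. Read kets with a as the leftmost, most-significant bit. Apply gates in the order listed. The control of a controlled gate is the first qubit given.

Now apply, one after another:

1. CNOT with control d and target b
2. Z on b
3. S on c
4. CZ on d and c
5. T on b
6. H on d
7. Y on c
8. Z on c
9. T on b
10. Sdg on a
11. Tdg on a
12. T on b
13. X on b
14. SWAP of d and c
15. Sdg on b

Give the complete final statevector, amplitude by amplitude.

After the circuit, the state carries amplitude -sqrt(2)/2 on |0101>, -sqrt(2)/2 on |0111>, and 0 on every other basis state.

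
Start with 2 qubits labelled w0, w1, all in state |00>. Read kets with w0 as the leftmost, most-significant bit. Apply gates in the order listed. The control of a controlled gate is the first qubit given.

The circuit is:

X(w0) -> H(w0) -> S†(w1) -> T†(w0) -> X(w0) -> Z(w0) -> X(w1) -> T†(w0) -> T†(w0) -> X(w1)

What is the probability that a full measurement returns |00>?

Outcome |00> occurs with probability 1/2.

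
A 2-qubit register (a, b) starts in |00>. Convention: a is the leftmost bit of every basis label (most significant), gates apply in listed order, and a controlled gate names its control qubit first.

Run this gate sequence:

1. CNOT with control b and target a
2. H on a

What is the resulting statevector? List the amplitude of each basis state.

The resulting statevector has amplitude sqrt(2)/2 on |00>, 0 on |01>, sqrt(2)/2 on |10>, 0 on |11>.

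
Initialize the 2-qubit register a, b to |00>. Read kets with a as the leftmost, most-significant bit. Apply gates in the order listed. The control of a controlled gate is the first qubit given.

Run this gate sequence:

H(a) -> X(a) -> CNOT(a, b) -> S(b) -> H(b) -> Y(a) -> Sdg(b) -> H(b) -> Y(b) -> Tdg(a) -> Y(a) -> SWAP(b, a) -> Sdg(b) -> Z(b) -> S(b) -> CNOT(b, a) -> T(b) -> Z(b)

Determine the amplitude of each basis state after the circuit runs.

The resulting statevector has amplitude sqrt(2)*(-1 + I)*exp(3*I*pi/4)/4 on |00>, sqrt(2)*(-1 - I)*exp(I*pi/4)/4 on |01>, 1/2 on |10>, 1/2 on |11>.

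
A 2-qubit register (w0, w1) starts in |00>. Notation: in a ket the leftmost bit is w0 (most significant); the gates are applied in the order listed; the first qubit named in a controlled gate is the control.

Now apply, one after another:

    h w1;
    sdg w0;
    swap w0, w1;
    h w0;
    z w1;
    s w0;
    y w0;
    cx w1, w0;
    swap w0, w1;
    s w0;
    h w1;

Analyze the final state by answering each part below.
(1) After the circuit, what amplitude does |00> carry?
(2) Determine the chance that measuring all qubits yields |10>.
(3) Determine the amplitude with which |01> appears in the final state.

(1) The final state's coefficient on |00> equals sqrt(2)*I/2.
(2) A full measurement returns |10> with probability 0.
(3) The amplitude on |01> is -sqrt(2)*I/2.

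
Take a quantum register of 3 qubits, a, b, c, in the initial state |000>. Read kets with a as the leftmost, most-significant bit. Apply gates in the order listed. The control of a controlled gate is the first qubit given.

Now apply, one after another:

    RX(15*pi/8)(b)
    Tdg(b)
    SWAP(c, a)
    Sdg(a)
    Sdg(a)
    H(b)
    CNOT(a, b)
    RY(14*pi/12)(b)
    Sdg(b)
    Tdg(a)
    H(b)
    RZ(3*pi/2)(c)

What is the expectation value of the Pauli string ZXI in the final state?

In the final state, ZXI has expectation -sqrt(12 - 6*sqrt(2))/8 + sqrt(sqrt(2) + 2)/4.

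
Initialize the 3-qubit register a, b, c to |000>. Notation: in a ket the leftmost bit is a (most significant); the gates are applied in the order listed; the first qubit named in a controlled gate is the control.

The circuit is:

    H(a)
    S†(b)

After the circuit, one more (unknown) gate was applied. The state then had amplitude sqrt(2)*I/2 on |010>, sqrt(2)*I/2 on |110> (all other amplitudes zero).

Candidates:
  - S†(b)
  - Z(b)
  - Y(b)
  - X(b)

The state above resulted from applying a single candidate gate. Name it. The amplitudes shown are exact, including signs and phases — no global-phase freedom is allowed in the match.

It was Y(b) that produced the state shown.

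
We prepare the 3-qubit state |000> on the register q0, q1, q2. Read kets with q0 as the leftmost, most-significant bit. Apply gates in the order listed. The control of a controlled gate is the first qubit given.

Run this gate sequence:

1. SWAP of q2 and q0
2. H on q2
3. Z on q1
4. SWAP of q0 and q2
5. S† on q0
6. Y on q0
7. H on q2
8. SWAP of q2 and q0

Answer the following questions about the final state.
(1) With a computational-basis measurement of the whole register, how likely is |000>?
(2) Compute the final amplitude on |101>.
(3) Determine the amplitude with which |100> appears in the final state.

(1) A full measurement returns |000> with probability 1/4.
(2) The amplitude on |101> is I/2.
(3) |100> carries amplitude -1/2 in the final state.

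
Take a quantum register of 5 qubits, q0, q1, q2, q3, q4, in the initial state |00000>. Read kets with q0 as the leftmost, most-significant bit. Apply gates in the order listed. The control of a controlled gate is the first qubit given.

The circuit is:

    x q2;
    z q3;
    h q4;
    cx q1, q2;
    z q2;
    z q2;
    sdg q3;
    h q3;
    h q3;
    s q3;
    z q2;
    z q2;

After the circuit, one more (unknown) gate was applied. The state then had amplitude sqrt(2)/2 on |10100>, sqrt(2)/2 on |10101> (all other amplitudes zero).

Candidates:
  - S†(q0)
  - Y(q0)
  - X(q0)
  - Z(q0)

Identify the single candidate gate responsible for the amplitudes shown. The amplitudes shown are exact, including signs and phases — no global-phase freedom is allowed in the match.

The unique candidate consistent with the amplitudes is X(q0). Key observation: gates 5-12 undo each other exactly, leaving only the rest of the circuit to track.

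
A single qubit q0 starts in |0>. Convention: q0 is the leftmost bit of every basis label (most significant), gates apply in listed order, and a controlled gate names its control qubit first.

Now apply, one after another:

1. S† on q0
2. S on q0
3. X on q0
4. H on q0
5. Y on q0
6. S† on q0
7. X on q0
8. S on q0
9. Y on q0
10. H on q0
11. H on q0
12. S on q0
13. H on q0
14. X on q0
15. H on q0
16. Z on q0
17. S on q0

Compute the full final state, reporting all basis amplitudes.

After the circuit, the state carries amplitude sqrt(2)*I/2 on |0>, -sqrt(2)*I/2 on |1>. Key observation: gates 13-16 undo each other exactly, leaving only the rest of the circuit to track.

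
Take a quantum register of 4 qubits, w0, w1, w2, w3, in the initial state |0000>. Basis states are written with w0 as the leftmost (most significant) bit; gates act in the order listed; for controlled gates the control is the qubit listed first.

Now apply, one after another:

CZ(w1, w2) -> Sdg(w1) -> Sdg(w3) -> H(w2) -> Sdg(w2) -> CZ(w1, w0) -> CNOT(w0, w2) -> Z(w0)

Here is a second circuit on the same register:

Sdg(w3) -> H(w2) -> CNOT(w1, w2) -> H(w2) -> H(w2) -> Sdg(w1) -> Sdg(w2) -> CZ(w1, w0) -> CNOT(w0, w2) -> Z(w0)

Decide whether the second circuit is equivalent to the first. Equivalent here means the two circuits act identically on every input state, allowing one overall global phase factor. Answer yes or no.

Yes — the two circuits implement the same unitary up to a global phase.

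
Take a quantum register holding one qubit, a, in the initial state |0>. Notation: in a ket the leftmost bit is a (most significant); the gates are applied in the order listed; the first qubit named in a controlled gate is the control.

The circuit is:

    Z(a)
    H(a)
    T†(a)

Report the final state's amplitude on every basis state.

After the circuit, the state carries amplitude sqrt(2)/2 on |0>, -sqrt(2)*exp(3*I*pi/4)/2 on |1>.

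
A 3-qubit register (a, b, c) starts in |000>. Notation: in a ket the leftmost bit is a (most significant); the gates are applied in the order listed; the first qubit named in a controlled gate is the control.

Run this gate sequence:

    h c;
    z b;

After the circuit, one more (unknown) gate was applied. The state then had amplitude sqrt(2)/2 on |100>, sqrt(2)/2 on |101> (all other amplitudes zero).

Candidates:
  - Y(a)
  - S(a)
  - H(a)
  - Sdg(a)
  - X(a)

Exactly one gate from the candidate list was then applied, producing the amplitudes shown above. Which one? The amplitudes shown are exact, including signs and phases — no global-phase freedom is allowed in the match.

The applied gate was X(a).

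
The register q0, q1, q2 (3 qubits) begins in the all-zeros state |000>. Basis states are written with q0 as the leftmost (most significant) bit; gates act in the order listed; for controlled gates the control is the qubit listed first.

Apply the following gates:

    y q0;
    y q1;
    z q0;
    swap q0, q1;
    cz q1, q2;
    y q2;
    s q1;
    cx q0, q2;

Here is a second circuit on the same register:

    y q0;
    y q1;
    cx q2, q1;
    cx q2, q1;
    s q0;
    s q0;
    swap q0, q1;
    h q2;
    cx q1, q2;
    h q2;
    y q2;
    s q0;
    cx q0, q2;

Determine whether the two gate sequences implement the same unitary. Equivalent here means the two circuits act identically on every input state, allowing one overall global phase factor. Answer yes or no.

No, they are not equivalent — no single phase factor reconciles the two unitaries.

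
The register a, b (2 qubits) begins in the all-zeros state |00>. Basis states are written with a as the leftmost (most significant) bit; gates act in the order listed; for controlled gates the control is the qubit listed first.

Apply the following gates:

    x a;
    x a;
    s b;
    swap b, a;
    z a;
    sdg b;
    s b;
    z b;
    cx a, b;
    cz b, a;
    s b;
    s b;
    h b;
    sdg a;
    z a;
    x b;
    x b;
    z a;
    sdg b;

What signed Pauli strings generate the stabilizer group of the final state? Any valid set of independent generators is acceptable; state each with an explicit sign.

The final state is stabilized by the group generated by -IY, +ZI; other independent generating sets are equally valid.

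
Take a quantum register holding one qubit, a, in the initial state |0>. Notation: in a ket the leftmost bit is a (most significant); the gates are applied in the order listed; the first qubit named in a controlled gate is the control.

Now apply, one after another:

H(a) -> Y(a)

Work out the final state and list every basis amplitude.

After the circuit, the state carries amplitude -sqrt(2)*I/2 on |0>, sqrt(2)*I/2 on |1>.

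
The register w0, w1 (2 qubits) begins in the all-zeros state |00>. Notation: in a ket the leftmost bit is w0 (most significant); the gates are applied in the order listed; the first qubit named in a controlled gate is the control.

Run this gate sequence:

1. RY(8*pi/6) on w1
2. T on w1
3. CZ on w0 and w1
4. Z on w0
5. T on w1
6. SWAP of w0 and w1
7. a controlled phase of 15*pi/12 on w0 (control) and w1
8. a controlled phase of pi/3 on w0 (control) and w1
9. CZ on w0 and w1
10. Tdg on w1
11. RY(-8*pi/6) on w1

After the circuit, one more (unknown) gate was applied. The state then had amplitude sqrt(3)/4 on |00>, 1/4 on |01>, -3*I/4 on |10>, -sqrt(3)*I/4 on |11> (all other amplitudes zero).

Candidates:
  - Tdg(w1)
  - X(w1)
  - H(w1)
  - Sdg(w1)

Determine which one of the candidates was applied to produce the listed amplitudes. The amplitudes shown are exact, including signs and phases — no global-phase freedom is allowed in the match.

The unique candidate consistent with the amplitudes is X(w1).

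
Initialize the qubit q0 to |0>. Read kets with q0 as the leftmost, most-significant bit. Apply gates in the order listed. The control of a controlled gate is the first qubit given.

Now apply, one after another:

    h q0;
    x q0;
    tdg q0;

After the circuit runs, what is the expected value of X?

The expectation value of X is sqrt(2)/2.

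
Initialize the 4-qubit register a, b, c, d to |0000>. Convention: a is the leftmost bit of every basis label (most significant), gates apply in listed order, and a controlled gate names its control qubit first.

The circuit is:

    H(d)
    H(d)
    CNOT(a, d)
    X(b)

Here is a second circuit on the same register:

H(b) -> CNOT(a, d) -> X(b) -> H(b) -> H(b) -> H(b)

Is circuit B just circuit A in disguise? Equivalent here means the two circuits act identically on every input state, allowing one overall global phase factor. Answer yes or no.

No: there is an input state on which the two circuits produce genuinely different outputs (not merely differing by a phase).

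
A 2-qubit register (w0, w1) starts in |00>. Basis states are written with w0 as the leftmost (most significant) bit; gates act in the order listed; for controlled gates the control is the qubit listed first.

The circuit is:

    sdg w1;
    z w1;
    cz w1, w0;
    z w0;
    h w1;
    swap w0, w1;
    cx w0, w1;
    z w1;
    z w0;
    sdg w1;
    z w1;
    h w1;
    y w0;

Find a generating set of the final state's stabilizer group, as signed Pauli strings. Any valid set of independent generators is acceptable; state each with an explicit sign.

One valid set of independent stabilizer generators is +YZ, -ZX (any independent generating set of the same group is equally correct).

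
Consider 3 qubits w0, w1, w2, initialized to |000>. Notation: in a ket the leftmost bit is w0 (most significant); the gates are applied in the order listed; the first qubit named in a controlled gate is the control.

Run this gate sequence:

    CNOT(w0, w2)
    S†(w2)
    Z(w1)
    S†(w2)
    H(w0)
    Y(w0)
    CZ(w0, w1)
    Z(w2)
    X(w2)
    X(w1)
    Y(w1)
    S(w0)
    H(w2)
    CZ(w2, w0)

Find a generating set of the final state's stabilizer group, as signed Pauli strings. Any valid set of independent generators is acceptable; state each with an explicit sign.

The stabilizer group can be generated by -YIZ, -ZIX, +IZI, among other valid generating sets.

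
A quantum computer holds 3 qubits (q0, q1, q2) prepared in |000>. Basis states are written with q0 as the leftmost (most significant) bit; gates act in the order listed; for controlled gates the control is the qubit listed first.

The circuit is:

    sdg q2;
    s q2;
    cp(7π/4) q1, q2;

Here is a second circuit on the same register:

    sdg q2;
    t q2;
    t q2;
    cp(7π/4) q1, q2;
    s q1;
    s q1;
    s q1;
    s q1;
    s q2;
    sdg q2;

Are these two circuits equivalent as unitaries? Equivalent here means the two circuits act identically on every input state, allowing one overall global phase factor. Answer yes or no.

Yes — the two circuits implement the same unitary up to a global phase.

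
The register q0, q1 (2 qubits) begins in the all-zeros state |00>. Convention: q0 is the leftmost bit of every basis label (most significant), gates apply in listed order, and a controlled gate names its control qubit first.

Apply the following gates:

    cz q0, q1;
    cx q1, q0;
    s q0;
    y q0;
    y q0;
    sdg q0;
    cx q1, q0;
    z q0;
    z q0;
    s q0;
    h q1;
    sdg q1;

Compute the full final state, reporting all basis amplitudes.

After the circuit, the state carries amplitude sqrt(2)/2 on |00>, -sqrt(2)*I/2 on |01>, 0 on |10>, 0 on |11>. Key observation: gates 2-7 undo each other exactly, leaving only the rest of the circuit to track.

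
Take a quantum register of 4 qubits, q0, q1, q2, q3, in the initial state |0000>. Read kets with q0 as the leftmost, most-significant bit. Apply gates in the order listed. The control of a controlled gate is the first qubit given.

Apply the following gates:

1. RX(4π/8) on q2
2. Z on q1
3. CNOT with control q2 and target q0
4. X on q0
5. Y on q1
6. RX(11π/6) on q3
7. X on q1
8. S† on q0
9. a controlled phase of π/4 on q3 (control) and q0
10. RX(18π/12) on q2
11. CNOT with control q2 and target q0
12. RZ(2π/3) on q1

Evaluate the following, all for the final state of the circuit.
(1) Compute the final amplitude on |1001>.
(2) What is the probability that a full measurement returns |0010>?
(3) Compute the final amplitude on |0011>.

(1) The amplitude on |1001> is (-sqrt(2) + sqrt(6))*exp(5*I*pi/12)/8.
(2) The probability of measuring |0010> is sqrt(3)/16 + 1/8.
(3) The amplitude on |0011> is (-sqrt(2) + sqrt(6))*exp(11*I*pi/12)/8.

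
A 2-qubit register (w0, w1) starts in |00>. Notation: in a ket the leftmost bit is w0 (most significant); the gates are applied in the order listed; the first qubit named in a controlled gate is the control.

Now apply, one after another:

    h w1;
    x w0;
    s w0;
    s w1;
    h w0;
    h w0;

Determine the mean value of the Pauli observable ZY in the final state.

The expectation value of ZY is -1.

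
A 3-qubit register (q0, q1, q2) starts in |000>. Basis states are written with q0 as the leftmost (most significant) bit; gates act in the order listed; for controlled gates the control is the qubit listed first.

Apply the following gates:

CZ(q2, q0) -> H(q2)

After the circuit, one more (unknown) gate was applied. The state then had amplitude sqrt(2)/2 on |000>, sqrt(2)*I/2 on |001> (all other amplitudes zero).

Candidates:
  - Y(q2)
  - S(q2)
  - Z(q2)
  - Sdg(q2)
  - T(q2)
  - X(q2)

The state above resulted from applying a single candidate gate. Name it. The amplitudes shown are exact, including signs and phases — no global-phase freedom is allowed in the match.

It was S(q2) that produced the state shown.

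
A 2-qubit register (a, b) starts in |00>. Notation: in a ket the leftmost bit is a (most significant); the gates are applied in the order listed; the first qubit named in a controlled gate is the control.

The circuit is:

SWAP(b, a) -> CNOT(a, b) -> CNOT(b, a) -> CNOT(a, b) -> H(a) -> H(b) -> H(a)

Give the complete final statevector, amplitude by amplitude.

After the circuit, the state carries amplitude sqrt(2)/2 on |00>, sqrt(2)/2 on |01>, 0 on |10>, 0 on |11>.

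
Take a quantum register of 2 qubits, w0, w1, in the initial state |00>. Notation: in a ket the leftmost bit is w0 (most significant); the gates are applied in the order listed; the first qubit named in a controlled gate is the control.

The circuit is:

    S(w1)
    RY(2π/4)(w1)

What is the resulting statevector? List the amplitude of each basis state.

The final amplitudes are sqrt(2)/2 on |00>, sqrt(2)/2 on |01>, 0 on |10>, 0 on |11>.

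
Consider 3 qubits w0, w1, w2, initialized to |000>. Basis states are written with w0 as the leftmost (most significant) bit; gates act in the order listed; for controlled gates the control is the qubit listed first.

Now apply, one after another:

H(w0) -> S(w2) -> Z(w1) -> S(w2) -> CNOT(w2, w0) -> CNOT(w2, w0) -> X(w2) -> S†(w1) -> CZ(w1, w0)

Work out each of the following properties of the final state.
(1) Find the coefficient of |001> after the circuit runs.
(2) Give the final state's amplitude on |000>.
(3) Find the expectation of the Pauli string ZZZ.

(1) The final state's coefficient on |001> equals sqrt(2)/2. Key observation: steps 5-6 multiply out to the identity, so the circuit reduces to the remaining gates.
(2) |000> carries amplitude 0 in the final state.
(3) The expectation value of ZZZ is 0.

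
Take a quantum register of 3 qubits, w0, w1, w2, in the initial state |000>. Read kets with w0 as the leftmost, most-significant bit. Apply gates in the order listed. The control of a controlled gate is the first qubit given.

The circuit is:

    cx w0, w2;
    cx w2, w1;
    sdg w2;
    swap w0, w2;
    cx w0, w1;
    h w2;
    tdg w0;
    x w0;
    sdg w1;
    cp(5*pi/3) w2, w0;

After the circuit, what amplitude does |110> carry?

The final state's coefficient on |110> equals 0.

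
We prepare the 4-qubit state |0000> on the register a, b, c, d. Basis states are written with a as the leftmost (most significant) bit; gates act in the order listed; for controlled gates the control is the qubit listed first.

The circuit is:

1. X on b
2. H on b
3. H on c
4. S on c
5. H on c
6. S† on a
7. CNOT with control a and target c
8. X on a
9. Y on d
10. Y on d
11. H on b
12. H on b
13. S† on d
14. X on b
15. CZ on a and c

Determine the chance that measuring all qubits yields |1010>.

Outcome |1010> occurs with probability 1/4. Key observation: gates 11-12 undo each other exactly, leaving only the rest of the circuit to track.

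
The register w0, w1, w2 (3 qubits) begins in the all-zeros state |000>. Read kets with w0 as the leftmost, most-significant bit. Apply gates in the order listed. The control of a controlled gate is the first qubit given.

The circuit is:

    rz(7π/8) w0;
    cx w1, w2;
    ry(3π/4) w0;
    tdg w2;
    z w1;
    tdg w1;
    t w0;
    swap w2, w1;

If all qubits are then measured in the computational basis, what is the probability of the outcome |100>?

The probability of measuring |100> is sqrt(2)/4 + 1/2.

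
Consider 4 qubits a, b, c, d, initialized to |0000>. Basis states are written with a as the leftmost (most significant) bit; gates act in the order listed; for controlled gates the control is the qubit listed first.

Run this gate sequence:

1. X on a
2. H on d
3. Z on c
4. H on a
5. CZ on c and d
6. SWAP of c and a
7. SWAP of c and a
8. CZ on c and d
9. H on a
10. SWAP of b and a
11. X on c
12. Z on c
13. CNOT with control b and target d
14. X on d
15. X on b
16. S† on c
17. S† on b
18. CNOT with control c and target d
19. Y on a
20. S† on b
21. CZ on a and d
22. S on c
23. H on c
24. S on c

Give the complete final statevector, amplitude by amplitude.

The final amplitudes are -I/2 on |1000>, I/2 on |1001>, -1/2 on |1010>, 1/2 on |1011>, and 0 on every other basis state.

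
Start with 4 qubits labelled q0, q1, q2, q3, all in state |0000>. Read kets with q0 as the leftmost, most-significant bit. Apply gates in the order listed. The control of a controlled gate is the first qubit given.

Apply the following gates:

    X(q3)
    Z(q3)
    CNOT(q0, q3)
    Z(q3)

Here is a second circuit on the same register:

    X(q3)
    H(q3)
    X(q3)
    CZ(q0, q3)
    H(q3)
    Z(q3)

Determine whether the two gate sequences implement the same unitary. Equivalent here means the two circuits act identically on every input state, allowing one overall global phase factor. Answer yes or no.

Yes: on every input state the two circuits agree up to one overall phase factor.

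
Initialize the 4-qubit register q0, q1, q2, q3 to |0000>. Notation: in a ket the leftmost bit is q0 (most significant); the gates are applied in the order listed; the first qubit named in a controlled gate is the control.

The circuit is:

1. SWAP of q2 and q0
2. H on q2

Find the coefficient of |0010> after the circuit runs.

|0010> carries amplitude sqrt(2)/2 in the final state.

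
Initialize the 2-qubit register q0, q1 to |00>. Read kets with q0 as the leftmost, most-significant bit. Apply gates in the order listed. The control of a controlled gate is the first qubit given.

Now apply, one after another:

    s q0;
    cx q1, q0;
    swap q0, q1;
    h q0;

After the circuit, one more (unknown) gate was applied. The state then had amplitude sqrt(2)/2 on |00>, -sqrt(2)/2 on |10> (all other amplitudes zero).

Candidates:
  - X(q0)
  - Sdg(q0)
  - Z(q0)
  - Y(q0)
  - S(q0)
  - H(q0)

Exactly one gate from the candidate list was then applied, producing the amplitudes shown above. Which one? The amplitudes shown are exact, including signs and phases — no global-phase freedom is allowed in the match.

It was Z(q0) that produced the state shown.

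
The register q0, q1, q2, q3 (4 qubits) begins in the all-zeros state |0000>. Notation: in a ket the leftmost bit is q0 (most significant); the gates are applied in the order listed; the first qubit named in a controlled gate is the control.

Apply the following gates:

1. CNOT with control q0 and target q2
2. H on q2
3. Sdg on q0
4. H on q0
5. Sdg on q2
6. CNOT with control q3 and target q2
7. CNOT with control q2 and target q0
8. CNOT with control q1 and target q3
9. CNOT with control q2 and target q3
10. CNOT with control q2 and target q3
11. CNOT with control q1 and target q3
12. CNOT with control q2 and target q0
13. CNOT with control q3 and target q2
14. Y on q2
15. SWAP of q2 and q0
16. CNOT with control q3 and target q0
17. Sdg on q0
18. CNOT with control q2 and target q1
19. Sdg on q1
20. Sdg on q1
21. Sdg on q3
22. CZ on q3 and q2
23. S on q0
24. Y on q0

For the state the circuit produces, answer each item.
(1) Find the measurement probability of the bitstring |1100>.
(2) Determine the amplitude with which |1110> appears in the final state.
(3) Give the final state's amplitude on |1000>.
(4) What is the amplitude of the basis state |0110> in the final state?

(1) A full measurement returns |1100> with probability 0. Key observation: the block from step 6 through step 13 cancels to the identity and can be dropped.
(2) The final state's coefficient on |1110> equals I/2.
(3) |1000> carries amplitude -I/2 in the final state.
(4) The amplitude on |0110> is -1/2.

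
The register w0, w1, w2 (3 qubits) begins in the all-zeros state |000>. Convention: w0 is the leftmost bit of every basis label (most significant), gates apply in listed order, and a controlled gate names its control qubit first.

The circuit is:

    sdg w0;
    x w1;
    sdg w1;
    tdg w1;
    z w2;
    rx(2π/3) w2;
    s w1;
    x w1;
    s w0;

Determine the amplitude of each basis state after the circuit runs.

After the circuit, the state carries amplitude -exp(3*I*pi/4)/2 on |000>, -sqrt(3)*exp(I*pi/4)/2 on |001>, and 0 on every other basis state.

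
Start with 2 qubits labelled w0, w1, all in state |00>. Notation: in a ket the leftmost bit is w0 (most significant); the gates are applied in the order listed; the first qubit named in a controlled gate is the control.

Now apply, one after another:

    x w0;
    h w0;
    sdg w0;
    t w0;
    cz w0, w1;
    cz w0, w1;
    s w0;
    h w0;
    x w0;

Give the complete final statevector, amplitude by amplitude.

The resulting statevector has amplitude 1/2 + exp(I*pi/4)/2 on |00>, 0 on |01>, 1/2 - exp(I*pi/4)/2 on |10>, 0 on |11>.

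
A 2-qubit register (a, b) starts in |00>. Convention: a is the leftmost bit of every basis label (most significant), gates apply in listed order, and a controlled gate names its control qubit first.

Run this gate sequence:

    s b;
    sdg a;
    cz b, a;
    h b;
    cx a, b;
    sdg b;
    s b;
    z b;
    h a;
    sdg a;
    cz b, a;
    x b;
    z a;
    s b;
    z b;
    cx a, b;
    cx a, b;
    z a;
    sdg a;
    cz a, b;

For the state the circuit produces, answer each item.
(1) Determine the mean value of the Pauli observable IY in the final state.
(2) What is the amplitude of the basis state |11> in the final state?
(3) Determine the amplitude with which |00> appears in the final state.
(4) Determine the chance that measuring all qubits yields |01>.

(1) In the final state, IY has expectation 1.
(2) The final state's coefficient on |11> equals -I/2.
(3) |00> carries amplitude -1/2 in the final state.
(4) Outcome |01> occurs with probability 1/4.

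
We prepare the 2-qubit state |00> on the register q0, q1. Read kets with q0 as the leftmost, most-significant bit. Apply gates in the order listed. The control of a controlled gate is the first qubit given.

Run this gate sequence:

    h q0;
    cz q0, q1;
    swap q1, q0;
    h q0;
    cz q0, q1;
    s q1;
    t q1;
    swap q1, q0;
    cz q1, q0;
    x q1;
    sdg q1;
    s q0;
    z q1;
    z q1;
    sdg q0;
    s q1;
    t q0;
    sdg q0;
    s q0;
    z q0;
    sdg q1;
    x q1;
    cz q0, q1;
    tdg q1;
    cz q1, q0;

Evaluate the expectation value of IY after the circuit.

The expectation value of IY is sqrt(2)/2.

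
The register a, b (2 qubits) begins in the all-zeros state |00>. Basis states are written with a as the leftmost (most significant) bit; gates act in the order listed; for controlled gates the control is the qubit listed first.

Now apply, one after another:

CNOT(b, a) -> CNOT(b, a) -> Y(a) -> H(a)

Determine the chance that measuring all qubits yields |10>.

The probability of measuring |10> is 1/2. Key observation: steps 1-2 multiply out to the identity, so the circuit reduces to the remaining gates.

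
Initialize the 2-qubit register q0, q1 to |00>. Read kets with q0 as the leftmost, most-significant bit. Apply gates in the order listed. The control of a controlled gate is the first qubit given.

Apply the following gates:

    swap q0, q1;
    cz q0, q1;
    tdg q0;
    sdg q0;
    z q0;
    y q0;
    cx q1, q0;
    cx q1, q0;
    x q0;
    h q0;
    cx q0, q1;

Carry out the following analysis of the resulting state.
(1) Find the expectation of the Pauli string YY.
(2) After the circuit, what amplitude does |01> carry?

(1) In the final state, YY has expectation -1.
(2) |01> carries amplitude 0 in the final state.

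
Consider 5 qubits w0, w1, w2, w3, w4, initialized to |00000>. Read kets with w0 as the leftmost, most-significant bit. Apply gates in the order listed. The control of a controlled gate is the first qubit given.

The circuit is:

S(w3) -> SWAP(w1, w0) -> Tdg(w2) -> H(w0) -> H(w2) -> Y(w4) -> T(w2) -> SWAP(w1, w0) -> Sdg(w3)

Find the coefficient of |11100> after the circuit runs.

The amplitude on |11100> is 0.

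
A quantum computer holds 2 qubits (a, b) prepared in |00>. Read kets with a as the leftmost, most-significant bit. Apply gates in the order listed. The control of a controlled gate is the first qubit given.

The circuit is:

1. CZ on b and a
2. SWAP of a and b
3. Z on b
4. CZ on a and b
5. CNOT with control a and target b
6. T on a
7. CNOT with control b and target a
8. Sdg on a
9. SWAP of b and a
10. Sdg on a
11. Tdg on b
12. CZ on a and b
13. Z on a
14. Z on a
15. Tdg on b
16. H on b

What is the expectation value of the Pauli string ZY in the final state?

The observable ZY averages to 0.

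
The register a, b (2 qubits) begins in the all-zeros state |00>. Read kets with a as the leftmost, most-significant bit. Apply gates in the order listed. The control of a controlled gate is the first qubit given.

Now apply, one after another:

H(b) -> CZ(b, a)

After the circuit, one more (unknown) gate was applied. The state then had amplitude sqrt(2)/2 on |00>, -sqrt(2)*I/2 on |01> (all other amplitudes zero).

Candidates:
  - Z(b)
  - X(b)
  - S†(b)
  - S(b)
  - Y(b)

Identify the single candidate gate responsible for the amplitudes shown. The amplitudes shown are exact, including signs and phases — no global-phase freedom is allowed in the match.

The applied gate was S†(b).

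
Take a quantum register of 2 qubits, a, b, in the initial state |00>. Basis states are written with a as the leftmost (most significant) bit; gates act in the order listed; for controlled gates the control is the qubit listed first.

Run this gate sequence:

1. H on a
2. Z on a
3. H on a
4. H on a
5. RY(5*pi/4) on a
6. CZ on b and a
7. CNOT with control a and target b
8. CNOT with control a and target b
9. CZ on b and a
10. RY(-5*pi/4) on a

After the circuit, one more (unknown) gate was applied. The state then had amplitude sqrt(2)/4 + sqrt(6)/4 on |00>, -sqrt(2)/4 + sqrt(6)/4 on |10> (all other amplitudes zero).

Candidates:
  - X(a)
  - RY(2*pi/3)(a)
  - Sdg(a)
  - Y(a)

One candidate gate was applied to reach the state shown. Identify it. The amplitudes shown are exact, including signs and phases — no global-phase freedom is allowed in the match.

The unique candidate consistent with the amplitudes is RY(2*pi/3)(a). Key observation: the block from step 5 through step 10 cancels to the identity and can be dropped.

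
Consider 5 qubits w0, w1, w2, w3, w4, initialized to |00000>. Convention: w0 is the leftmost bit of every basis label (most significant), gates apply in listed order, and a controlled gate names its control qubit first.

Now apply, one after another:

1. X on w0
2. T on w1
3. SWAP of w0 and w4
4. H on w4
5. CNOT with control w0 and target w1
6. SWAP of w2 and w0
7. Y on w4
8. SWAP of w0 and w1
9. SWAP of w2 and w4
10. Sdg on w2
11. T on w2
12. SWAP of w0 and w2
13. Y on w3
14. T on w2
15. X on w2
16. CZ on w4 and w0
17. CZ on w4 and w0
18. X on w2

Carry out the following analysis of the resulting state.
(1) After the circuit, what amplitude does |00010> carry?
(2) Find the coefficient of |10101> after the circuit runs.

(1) The final state's coefficient on |00010> equals -sqrt(2)/2. Key observation: steps 16-17 multiply out to the identity, so the circuit reduces to the remaining gates.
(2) |10101> carries amplitude 0 in the final state.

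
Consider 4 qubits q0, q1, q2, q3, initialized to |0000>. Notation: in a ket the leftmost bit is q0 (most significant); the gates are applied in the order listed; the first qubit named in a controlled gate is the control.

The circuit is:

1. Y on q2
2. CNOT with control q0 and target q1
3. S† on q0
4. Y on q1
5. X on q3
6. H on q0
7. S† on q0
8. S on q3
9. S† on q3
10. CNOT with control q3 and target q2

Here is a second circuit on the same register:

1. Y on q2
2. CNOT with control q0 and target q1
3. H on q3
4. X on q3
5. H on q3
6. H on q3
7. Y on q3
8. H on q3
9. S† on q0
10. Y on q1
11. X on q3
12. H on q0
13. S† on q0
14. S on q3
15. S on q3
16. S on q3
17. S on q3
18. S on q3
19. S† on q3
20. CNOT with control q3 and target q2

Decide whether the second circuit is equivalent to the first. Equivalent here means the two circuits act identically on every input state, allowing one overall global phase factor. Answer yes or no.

No — the two circuits implement different unitaries, even allowing a global phase.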